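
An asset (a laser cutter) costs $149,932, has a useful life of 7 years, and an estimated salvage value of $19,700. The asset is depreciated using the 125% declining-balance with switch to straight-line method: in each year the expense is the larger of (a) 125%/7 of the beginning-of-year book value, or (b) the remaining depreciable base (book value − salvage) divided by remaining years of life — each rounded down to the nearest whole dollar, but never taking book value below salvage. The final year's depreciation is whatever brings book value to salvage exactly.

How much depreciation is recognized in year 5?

$15,850

Depreciable base = $149,932 − $19,700 = $130,232.
Year 1: DB = ⌊$149,932 × 125%/7⌋ = $26,773; SL = ⌊$130,232/7⌋ = $18,604 → take DB $26,773. Book value $123,159.
Year 2: DB = ⌊$123,159 × 125%/7⌋ = $21,992; SL = ⌊$103,459/6⌋ = $17,243 → take DB $21,992. Book value $101,167.
Year 3: DB = ⌊$101,167 × 125%/7⌋ = $18,065; SL = ⌊$81,467/5⌋ = $16,293 → take DB $18,065. Book value $83,102.
Year 4: DB = ⌊$83,102 × 125%/7⌋ = $14,839; SL = ⌊$63,402/4⌋ = $15,850 → take SL $15,850. Book value $67,252.
Year 5: DB = ⌊$67,252 × 125%/7⌋ = $12,009; SL = ⌊$47,552/3⌋ = $15,850 → take SL $15,850. Book value $51,402.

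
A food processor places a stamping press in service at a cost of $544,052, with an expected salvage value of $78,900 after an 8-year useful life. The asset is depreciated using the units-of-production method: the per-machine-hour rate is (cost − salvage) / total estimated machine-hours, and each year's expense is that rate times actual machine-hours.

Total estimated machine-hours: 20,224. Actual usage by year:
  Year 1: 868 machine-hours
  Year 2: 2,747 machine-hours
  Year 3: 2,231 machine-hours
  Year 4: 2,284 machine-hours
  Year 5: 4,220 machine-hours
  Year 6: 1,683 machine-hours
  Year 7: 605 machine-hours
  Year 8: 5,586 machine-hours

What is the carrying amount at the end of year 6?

$221,293

Depreciable base = $544,052 − $78,900 = $465,152.
Rate = $465,152 / 20,224 machine-hours = $23 per machine-hour.
Year 1: 868 × $23 = $19,964. Book value $524,088.
Year 2: 2,747 × $23 = $63,181. Book value $460,907.
Year 3: 2,231 × $23 = $51,313. Book value $409,594.
Year 4: 2,284 × $23 = $52,532. Book value $357,062.
Year 5: 4,220 × $23 = $97,060. Book value $260,002.
Year 6: 1,683 × $23 = $38,709. Book value $221,293.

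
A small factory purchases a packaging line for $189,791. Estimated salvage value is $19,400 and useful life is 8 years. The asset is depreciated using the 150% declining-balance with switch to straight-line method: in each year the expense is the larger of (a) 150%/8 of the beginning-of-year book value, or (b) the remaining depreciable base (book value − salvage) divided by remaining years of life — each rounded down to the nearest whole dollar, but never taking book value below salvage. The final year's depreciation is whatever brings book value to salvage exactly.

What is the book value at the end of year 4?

$82,714

Depreciable base = $189,791 − $19,400 = $170,391.
Year 1: DB = ⌊$189,791 × 150%/8⌋ = $35,585; SL = ⌊$170,391/8⌋ = $21,298 → take DB $35,585. Book value $154,206.
Year 2: DB = ⌊$154,206 × 150%/8⌋ = $28,913; SL = ⌊$134,806/7⌋ = $19,258 → take DB $28,913. Book value $125,293.
Year 3: DB = ⌊$125,293 × 150%/8⌋ = $23,492; SL = ⌊$105,893/6⌋ = $17,648 → take DB $23,492. Book value $101,801.
Year 4: DB = ⌊$101,801 × 150%/8⌋ = $19,087; SL = ⌊$82,401/5⌋ = $16,480 → take DB $19,087. Book value $82,714.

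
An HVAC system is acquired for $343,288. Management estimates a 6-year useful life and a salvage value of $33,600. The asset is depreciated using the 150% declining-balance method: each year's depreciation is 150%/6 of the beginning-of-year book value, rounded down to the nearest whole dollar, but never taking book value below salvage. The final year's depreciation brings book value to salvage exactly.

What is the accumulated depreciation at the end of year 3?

$198,463

Depreciable base = $343,288 − $33,600 = $309,688.
Year 1: ⌊$343,288 × 150%/6⌋ = $85,822. Book value $257,466.
Year 2: ⌊$257,466 × 150%/6⌋ = $64,366. Book value $193,100.
Year 3: ⌊$193,100 × 150%/6⌋ = $48,275. Book value $144,825.
Accumulated through year 3 = $343,288 − $144,825 = $198,463.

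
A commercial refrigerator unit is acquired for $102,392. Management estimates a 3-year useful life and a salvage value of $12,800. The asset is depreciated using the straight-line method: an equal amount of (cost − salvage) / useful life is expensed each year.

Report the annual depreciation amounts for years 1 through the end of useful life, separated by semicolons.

$29,864; $29,864; $29,864

Depreciable base = $102,392 − $12,800 = $89,592.
Annual expense = $89,592 / 3 = $29,864.
End of year 1: book value $72,528.
End of year 2: book value $42,664.
End of year 3: book value $12,800.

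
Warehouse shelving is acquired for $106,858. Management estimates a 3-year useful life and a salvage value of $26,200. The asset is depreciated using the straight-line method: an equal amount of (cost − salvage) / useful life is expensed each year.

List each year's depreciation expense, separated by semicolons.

$26,886; $26,886; $26,886

Depreciable base = $106,858 − $26,200 = $80,658.
Annual expense = $80,658 / 3 = $26,886.
End of year 1: book value $79,972.
End of year 2: book value $53,086.
End of year 3: book value $26,200.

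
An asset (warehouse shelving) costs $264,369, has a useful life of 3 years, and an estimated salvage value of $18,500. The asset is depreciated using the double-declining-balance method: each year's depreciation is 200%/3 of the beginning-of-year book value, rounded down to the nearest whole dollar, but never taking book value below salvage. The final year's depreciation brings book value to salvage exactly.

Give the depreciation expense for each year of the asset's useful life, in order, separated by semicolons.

$176,246; $58,748; $10,875

Depreciable base = $264,369 − $18,500 = $245,869.
Year 1: ⌊$264,369 × 200%/3⌋ = $176,246. Book value $88,123.
Year 2: ⌊$88,123 × 200%/3⌋ = $58,748. Book value $29,375.
Year 3 (final): $29,375 − $18,500 = $10,875. Book value $18,500.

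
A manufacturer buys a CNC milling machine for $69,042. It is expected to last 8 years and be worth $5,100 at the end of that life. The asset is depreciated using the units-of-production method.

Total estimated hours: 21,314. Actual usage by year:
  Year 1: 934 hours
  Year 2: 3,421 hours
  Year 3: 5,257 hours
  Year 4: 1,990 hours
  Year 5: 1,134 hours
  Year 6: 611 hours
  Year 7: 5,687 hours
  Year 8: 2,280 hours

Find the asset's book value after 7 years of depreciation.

Depreciable base = $69,042 − $5,100 = $63,942.
Rate = $63,942 / 21,314 hours = $3 per hour.
Year 1: 934 × $3 = $2,802. Book value $66,240.
Year 2: 3,421 × $3 = $10,263. Book value $55,977.
Year 3: 5,257 × $3 = $15,771. Book value $40,206.
Year 4: 1,990 × $3 = $5,970. Book value $34,236.
Year 5: 1,134 × $3 = $3,402. Book value $30,834.
Year 6: 611 × $3 = $1,833. Book value $29,001.
Year 7: 5,687 × $3 = $17,061. Book value $11,940.

$11,940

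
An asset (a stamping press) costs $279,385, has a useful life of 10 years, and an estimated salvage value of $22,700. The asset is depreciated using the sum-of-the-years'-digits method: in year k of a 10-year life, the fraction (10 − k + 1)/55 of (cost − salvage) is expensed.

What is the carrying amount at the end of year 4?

$120,707

Depreciable base = $279,385 − $22,700 = $256,685.
Sum of the years' digits = 10+9+8+7+6+5+4+3+2+1 = 55.
Year 1: $256,685 × 10/55 = $46,670. Book value $232,715.
Year 2: $256,685 × 9/55 = $42,003. Book value $190,712.
Year 3: $256,685 × 8/55 = $37,336. Book value $153,376.
Year 4: $256,685 × 7/55 = $32,669. Book value $120,707.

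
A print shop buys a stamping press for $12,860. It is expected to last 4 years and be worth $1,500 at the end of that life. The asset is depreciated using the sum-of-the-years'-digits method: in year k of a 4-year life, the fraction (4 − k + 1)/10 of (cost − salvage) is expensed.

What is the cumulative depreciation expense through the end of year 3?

$10,224

Depreciable base = $12,860 − $1,500 = $11,360.
Sum of the years' digits = 4+3+2+1 = 10.
Year 1: $11,360 × 4/10 = $4,544. Book value $8,316.
Year 2: $11,360 × 3/10 = $3,408. Book value $4,908.
Year 3: $11,360 × 2/10 = $2,272. Book value $2,636.
Accumulated through year 3 = $12,860 − $2,636 = $10,224.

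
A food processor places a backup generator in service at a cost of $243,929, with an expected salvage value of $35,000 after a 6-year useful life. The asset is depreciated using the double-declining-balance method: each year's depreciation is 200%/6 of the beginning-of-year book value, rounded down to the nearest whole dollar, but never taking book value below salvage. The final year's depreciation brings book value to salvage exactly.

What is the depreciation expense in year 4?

Depreciable base = $243,929 − $35,000 = $208,929.
Year 1: ⌊$243,929 × 200%/6⌋ = $81,309. Book value $162,620.
Year 2: ⌊$162,620 × 200%/6⌋ = $54,206. Book value $108,414.
Year 3: ⌊$108,414 × 200%/6⌋ = $36,138. Book value $72,276.
Year 4: ⌊$72,276 × 200%/6⌋ = $24,092. Book value $48,184.

$24,092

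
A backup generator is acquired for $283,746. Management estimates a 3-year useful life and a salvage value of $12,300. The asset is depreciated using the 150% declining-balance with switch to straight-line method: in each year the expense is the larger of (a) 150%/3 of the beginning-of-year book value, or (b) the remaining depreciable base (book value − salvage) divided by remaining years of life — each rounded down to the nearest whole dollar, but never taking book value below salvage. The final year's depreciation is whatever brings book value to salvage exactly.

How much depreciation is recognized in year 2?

$70,936

Depreciable base = $283,746 − $12,300 = $271,446.
Year 1: DB = ⌊$283,746 × 150%/3⌋ = $141,873; SL = ⌊$271,446/3⌋ = $90,482 → take DB $141,873. Book value $141,873.
Year 2: DB = ⌊$141,873 × 150%/3⌋ = $70,936; SL = ⌊$129,573/2⌋ = $64,786 → take DB $70,936. Book value $70,937.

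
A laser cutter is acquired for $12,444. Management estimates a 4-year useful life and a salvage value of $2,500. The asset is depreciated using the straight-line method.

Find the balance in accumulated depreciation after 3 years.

$7,458

Depreciable base = $12,444 − $2,500 = $9,944.
Annual expense = $9,944 / 4 = $2,486.
End of year 1: book value $9,958.
End of year 2: book value $7,472.
End of year 3: book value $4,986.
Accumulated through year 3 = $12,444 − $4,986 = $7,458.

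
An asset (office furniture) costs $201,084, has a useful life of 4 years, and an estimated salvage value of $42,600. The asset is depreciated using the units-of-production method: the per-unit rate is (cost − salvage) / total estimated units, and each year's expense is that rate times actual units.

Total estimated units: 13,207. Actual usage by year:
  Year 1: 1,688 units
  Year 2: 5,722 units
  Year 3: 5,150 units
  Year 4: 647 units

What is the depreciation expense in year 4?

$7,764

Depreciable base = $201,084 − $42,600 = $158,484.
Rate = $158,484 / 13,207 units = $12 per unit.
Year 1: 1,688 × $12 = $20,256. Book value $180,828.
Year 2: 5,722 × $12 = $68,664. Book value $112,164.
Year 3: 5,150 × $12 = $61,800. Book value $50,364.
Year 4: 647 × $12 = $7,764. Book value $42,600.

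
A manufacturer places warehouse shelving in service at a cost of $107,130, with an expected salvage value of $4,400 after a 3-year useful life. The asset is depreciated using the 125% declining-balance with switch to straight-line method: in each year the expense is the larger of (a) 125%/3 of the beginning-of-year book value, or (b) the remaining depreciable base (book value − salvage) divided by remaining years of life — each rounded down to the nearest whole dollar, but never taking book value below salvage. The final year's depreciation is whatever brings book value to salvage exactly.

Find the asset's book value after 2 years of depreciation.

Depreciable base = $107,130 − $4,400 = $102,730.
Year 1: DB = ⌊$107,130 × 125%/3⌋ = $44,637; SL = ⌊$102,730/3⌋ = $34,243 → take DB $44,637. Book value $62,493.
Year 2: DB = ⌊$62,493 × 125%/3⌋ = $26,038; SL = ⌊$58,093/2⌋ = $29,046 → take SL $29,046. Book value $33,447.

$33,447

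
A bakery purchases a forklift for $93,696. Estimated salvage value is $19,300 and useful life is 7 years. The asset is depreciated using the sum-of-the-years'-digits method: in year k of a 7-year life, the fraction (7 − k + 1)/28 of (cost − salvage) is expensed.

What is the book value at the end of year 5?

Depreciable base = $93,696 − $19,300 = $74,396.
Sum of the years' digits = 7+6+5+4+3+2+1 = 28.
Year 1: $74,396 × 7/28 = $18,599. Book value $75,097.
Year 2: $74,396 × 6/28 = $15,942. Book value $59,155.
Year 3: $74,396 × 5/28 = $13,285. Book value $45,870.
Year 4: $74,396 × 4/28 = $10,628. Book value $35,242.
Year 5: $74,396 × 3/28 = $7,971. Book value $27,271.

$27,271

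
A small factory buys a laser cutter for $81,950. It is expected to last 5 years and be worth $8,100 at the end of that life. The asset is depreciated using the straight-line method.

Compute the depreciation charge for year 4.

$14,770

Depreciable base = $81,950 − $8,100 = $73,850.
Annual expense = $73,850 / 5 = $14,770.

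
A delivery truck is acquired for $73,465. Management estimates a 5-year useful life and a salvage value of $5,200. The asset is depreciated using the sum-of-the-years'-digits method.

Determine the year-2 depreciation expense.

Depreciable base = $73,465 − $5,200 = $68,265.
Sum of the years' digits = 5+4+3+2+1 = 15.
Year 1: $68,265 × 5/15 = $22,755. Book value $50,710.
Year 2: $68,265 × 4/15 = $18,204. Book value $32,506.

$18,204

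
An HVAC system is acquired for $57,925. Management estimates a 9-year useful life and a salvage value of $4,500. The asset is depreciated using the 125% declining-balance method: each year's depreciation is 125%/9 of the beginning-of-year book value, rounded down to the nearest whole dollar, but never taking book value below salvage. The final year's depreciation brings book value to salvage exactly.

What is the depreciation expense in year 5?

Depreciable base = $57,925 − $4,500 = $53,425.
Year 1: ⌊$57,925 × 125%/9⌋ = $8,045. Book value $49,880.
Year 2: ⌊$49,880 × 125%/9⌋ = $6,927. Book value $42,953.
Year 3: ⌊$42,953 × 125%/9⌋ = $5,965. Book value $36,988.
Year 4: ⌊$36,988 × 125%/9⌋ = $5,137. Book value $31,851.
Year 5: ⌊$31,851 × 125%/9⌋ = $4,423. Book value $27,428.

$4,423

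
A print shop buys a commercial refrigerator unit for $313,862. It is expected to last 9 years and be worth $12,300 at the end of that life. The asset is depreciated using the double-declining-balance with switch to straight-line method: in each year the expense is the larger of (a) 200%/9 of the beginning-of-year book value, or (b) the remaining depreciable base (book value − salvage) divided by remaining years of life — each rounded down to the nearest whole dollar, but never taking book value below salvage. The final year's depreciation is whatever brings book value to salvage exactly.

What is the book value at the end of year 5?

$89,336

Depreciable base = $313,862 − $12,300 = $301,562.
Year 1: DB = ⌊$313,862 × 200%/9⌋ = $69,747; SL = ⌊$301,562/9⌋ = $33,506 → take DB $69,747. Book value $244,115.
Year 2: DB = ⌊$244,115 × 200%/9⌋ = $54,247; SL = ⌊$231,815/8⌋ = $28,976 → take DB $54,247. Book value $189,868.
Year 3: DB = ⌊$189,868 × 200%/9⌋ = $42,192; SL = ⌊$177,568/7⌋ = $25,366 → take DB $42,192. Book value $147,676.
Year 4: DB = ⌊$147,676 × 200%/9⌋ = $32,816; SL = ⌊$135,376/6⌋ = $22,562 → take DB $32,816. Book value $114,860.
Year 5: DB = ⌊$114,860 × 200%/9⌋ = $25,524; SL = ⌊$102,560/5⌋ = $20,512 → take DB $25,524. Book value $89,336.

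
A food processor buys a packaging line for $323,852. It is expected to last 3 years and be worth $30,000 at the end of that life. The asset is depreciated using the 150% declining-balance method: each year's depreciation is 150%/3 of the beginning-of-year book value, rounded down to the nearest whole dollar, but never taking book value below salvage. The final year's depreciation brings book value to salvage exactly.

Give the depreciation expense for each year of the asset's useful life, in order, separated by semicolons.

Depreciable base = $323,852 − $30,000 = $293,852.
Year 1: ⌊$323,852 × 150%/3⌋ = $161,926. Book value $161,926.
Year 2: ⌊$161,926 × 150%/3⌋ = $80,963. Book value $80,963.
Year 3 (final): $80,963 − $30,000 = $50,963. Book value $30,000.

$161,926; $80,963; $50,963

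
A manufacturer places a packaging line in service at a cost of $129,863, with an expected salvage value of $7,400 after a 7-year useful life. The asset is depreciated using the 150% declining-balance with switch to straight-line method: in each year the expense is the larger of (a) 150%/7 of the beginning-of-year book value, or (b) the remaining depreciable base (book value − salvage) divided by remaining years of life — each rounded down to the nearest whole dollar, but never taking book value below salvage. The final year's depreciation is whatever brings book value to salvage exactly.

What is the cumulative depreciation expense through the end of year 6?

Depreciable base = $129,863 − $7,400 = $122,463.
Year 1: DB = ⌊$129,863 × 150%/7⌋ = $27,827; SL = ⌊$122,463/7⌋ = $17,494 → take DB $27,827. Book value $102,036.
Year 2: DB = ⌊$102,036 × 150%/7⌋ = $21,864; SL = ⌊$94,636/6⌋ = $15,772 → take DB $21,864. Book value $80,172.
Year 3: DB = ⌊$80,172 × 150%/7⌋ = $17,179; SL = ⌊$72,772/5⌋ = $14,554 → take DB $17,179. Book value $62,993.
Year 4: DB = ⌊$62,993 × 150%/7⌋ = $13,498; SL = ⌊$55,593/4⌋ = $13,898 → take SL $13,898. Book value $49,095.
Year 5: DB = ⌊$49,095 × 150%/7⌋ = $10,520; SL = ⌊$41,695/3⌋ = $13,898 → take SL $13,898. Book value $35,197.
Year 6: DB = ⌊$35,197 × 150%/7⌋ = $7,542; SL = ⌊$27,797/2⌋ = $13,898 → take SL $13,898. Book value $21,299.
Accumulated through year 6 = $129,863 − $21,299 = $108,564.

$108,564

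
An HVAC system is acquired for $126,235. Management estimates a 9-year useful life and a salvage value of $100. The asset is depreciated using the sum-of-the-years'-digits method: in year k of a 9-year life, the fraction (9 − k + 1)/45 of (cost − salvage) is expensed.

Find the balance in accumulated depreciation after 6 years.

Depreciable base = $126,235 − $100 = $126,135.
Sum of the years' digits = 9+8+7+6+5+4+3+2+1 = 45.
Year 1: $126,135 × 9/45 = $25,227. Book value $101,008.
Year 2: $126,135 × 8/45 = $22,424. Book value $78,584.
Year 3: $126,135 × 7/45 = $19,621. Book value $58,963.
Year 4: $126,135 × 6/45 = $16,818. Book value $42,145.
Year 5: $126,135 × 5/45 = $14,015. Book value $28,130.
Year 6: $126,135 × 4/45 = $11,212. Book value $16,918.
Accumulated through year 6 = $126,235 − $16,918 = $109,317.

$109,317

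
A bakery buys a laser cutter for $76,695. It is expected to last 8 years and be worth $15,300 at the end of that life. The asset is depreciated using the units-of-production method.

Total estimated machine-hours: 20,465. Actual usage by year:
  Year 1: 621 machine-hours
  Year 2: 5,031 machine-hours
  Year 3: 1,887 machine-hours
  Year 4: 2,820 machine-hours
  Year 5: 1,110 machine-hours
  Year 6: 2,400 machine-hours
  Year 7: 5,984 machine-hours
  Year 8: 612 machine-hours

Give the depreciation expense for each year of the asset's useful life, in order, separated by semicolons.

$1,863; $15,093; $5,661; $8,460; $3,330; $7,200; $17,952; $1,836

Depreciable base = $76,695 − $15,300 = $61,395.
Rate = $61,395 / 20,465 machine-hours = $3 per machine-hour.
Year 1: 621 × $3 = $1,863. Book value $74,832.
Year 2: 5,031 × $3 = $15,093. Book value $59,739.
Year 3: 1,887 × $3 = $5,661. Book value $54,078.
Year 4: 2,820 × $3 = $8,460. Book value $45,618.
Year 5: 1,110 × $3 = $3,330. Book value $42,288.
Year 6: 2,400 × $3 = $7,200. Book value $35,088.
Year 7: 5,984 × $3 = $17,952. Book value $17,136.
Year 8: 612 × $3 = $1,836. Book value $15,300.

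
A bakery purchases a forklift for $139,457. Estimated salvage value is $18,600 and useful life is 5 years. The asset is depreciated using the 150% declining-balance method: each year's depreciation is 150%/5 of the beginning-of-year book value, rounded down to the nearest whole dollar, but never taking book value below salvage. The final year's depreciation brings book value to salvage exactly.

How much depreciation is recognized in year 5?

$14,884

Depreciable base = $139,457 − $18,600 = $120,857.
Year 1: ⌊$139,457 × 150%/5⌋ = $41,837. Book value $97,620.
Year 2: ⌊$97,620 × 150%/5⌋ = $29,286. Book value $68,334.
Year 3: ⌊$68,334 × 150%/5⌋ = $20,500. Book value $47,834.
Year 4: ⌊$47,834 × 150%/5⌋ = $14,350. Book value $33,484.
Year 5 (final): $33,484 − $18,600 = $14,884. Book value $18,600.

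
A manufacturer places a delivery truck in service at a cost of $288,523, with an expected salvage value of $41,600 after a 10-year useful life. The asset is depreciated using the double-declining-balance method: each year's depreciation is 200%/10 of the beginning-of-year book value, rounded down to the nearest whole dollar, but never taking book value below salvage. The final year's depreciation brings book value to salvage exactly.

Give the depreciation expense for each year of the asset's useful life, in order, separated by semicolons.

Depreciable base = $288,523 − $41,600 = $246,923.
Year 1: ⌊$288,523 × 200%/10⌋ = $57,704. Book value $230,819.
Year 2: ⌊$230,819 × 200%/10⌋ = $46,163. Book value $184,656.
Year 3: ⌊$184,656 × 200%/10⌋ = $36,931. Book value $147,725.
Year 4: ⌊$147,725 × 200%/10⌋ = $29,545. Book value $118,180.
Year 5: ⌊$118,180 × 200%/10⌋ = $23,636. Book value $94,544.
Year 6: ⌊$94,544 × 200%/10⌋ = $18,908. Book value $75,636.
Year 7: ⌊$75,636 × 200%/10⌋ = $15,127. Book value $60,509.
Year 8: ⌊$60,509 × 200%/10⌋ = $12,101. Book value $48,408.
Year 9: ⌊$48,408 × 200%/10⌋ = $9,681, capped at $6,808. Book value $41,600.
Year 10 (final): $41,600 − $41,600 = $0. Book value $41,600.

$57,704; $46,163; $36,931; $29,545; $23,636; $18,908; $15,127; $12,101; $6,808; $0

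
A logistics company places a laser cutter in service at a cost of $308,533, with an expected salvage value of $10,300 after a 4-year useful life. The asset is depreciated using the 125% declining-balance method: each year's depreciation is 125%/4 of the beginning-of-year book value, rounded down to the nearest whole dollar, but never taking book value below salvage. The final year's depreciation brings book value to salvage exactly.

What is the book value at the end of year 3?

Depreciable base = $308,533 − $10,300 = $298,233.
Year 1: ⌊$308,533 × 125%/4⌋ = $96,416. Book value $212,117.
Year 2: ⌊$212,117 × 125%/4⌋ = $66,286. Book value $145,831.
Year 3: ⌊$145,831 × 125%/4⌋ = $45,572. Book value $100,259.

$100,259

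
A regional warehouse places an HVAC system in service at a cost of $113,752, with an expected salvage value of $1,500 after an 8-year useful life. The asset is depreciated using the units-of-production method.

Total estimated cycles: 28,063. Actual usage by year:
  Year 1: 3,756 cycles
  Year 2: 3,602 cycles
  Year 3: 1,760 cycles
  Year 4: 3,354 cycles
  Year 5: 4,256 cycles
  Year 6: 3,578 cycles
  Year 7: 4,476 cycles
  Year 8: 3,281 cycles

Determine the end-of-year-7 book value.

Depreciable base = $113,752 − $1,500 = $112,252.
Rate = $112,252 / 28,063 cycles = $4 per cycle.
Year 1: 3,756 × $4 = $15,024. Book value $98,728.
Year 2: 3,602 × $4 = $14,408. Book value $84,320.
Year 3: 1,760 × $4 = $7,040. Book value $77,280.
Year 4: 3,354 × $4 = $13,416. Book value $63,864.
Year 5: 4,256 × $4 = $17,024. Book value $46,840.
Year 6: 3,578 × $4 = $14,312. Book value $32,528.
Year 7: 4,476 × $4 = $17,904. Book value $14,624.

$14,624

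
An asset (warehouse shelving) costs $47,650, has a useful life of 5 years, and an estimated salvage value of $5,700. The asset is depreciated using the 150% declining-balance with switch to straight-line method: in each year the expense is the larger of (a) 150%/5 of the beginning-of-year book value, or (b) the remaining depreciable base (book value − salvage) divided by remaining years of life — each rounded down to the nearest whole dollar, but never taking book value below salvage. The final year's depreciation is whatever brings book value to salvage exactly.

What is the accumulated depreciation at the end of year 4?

Depreciable base = $47,650 − $5,700 = $41,950.
Year 1: DB = ⌊$47,650 × 150%/5⌋ = $14,295; SL = ⌊$41,950/5⌋ = $8,390 → take DB $14,295. Book value $33,355.
Year 2: DB = ⌊$33,355 × 150%/5⌋ = $10,006; SL = ⌊$27,655/4⌋ = $6,913 → take DB $10,006. Book value $23,349.
Year 3: DB = ⌊$23,349 × 150%/5⌋ = $7,004; SL = ⌊$17,649/3⌋ = $5,883 → take DB $7,004. Book value $16,345.
Year 4: DB = ⌊$16,345 × 150%/5⌋ = $4,903; SL = ⌊$10,645/2⌋ = $5,322 → take SL $5,322. Book value $11,023.
Accumulated through year 4 = $47,650 − $11,023 = $36,627.

$36,627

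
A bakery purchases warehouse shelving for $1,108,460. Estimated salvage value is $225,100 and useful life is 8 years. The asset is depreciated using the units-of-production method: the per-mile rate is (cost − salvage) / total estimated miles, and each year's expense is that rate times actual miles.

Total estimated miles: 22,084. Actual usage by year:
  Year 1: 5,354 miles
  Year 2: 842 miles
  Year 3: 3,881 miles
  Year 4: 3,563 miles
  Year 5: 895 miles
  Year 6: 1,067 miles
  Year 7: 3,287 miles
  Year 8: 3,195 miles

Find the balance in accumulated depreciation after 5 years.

$581,400

Depreciable base = $1,108,460 − $225,100 = $883,360.
Rate = $883,360 / 22,084 miles = $40 per mile.
Year 1: 5,354 × $40 = $214,160. Book value $894,300.
Year 2: 842 × $40 = $33,680. Book value $860,620.
Year 3: 3,881 × $40 = $155,240. Book value $705,380.
Year 4: 3,563 × $40 = $142,520. Book value $562,860.
Year 5: 895 × $40 = $35,800. Book value $527,060.
Accumulated through year 5 = $1,108,460 − $527,060 = $581,400.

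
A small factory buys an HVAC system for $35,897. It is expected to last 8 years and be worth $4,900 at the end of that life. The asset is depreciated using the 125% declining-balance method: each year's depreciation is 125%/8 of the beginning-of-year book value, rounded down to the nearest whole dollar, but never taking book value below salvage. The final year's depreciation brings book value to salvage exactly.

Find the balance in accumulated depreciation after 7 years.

Depreciable base = $35,897 − $4,900 = $30,997.
Year 1: ⌊$35,897 × 125%/8⌋ = $5,608. Book value $30,289.
Year 2: ⌊$30,289 × 125%/8⌋ = $4,732. Book value $25,557.
Year 3: ⌊$25,557 × 125%/8⌋ = $3,993. Book value $21,564.
Year 4: ⌊$21,564 × 125%/8⌋ = $3,369. Book value $18,195.
Year 5: ⌊$18,195 × 125%/8⌋ = $2,842. Book value $15,353.
Year 6: ⌊$15,353 × 125%/8⌋ = $2,398. Book value $12,955.
Year 7: ⌊$12,955 × 125%/8⌋ = $2,024. Book value $10,931.
Accumulated through year 7 = $35,897 − $10,931 = $24,966.

$24,966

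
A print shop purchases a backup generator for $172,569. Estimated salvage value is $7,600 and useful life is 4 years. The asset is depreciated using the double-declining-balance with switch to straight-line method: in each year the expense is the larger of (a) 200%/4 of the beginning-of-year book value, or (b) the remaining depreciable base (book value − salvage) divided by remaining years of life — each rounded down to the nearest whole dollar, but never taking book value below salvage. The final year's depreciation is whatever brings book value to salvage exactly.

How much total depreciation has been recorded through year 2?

Depreciable base = $172,569 − $7,600 = $164,969.
Year 1: DB = ⌊$172,569 × 200%/4⌋ = $86,284; SL = ⌊$164,969/4⌋ = $41,242 → take DB $86,284. Book value $86,285.
Year 2: DB = ⌊$86,285 × 200%/4⌋ = $43,142; SL = ⌊$78,685/3⌋ = $26,228 → take DB $43,142. Book value $43,143.
Accumulated through year 2 = $172,569 − $43,143 = $129,426.

$129,426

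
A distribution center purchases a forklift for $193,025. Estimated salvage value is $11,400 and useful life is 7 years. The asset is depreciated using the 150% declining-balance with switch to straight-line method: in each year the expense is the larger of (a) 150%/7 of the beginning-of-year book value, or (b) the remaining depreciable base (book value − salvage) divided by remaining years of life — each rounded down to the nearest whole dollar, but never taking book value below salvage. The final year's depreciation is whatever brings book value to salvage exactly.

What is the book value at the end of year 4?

Depreciable base = $193,025 − $11,400 = $181,625.
Year 1: DB = ⌊$193,025 × 150%/7⌋ = $41,362; SL = ⌊$181,625/7⌋ = $25,946 → take DB $41,362. Book value $151,663.
Year 2: DB = ⌊$151,663 × 150%/7⌋ = $32,499; SL = ⌊$140,263/6⌋ = $23,377 → take DB $32,499. Book value $119,164.
Year 3: DB = ⌊$119,164 × 150%/7⌋ = $25,535; SL = ⌊$107,764/5⌋ = $21,552 → take DB $25,535. Book value $93,629.
Year 4: DB = ⌊$93,629 × 150%/7⌋ = $20,063; SL = ⌊$82,229/4⌋ = $20,557 → take SL $20,557. Book value $73,072.

$73,072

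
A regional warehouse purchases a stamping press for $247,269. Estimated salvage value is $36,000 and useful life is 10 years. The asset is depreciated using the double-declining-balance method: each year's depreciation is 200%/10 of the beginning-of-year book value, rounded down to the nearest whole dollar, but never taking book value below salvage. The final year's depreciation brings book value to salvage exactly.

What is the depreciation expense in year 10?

Depreciable base = $247,269 − $36,000 = $211,269.
Year 1: ⌊$247,269 × 200%/10⌋ = $49,453. Book value $197,816.
Year 2: ⌊$197,816 × 200%/10⌋ = $39,563. Book value $158,253.
Year 3: ⌊$158,253 × 200%/10⌋ = $31,650. Book value $126,603.
Year 4: ⌊$126,603 × 200%/10⌋ = $25,320. Book value $101,283.
Year 5: ⌊$101,283 × 200%/10⌋ = $20,256. Book value $81,027.
Year 6: ⌊$81,027 × 200%/10⌋ = $16,205. Book value $64,822.
Year 7: ⌊$64,822 × 200%/10⌋ = $12,964. Book value $51,858.
Year 8: ⌊$51,858 × 200%/10⌋ = $10,371. Book value $41,487.
Year 9: ⌊$41,487 × 200%/10⌋ = $8,297, capped at $5,487. Book value $36,000.
Year 10 (final): $36,000 − $36,000 = $0. Book value $36,000.

$0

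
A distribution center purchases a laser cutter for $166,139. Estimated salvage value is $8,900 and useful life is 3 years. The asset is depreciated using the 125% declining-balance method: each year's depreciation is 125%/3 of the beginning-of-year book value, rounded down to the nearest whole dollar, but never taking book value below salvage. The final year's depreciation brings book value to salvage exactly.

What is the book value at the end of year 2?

$56,534

Depreciable base = $166,139 − $8,900 = $157,239.
Year 1: ⌊$166,139 × 125%/3⌋ = $69,224. Book value $96,915.
Year 2: ⌊$96,915 × 125%/3⌋ = $40,381. Book value $56,534.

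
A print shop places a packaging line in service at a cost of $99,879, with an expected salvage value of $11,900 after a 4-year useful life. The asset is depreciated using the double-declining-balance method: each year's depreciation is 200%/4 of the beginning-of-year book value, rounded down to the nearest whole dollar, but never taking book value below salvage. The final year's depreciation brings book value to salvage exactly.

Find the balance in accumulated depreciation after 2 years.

Depreciable base = $99,879 − $11,900 = $87,979.
Year 1: ⌊$99,879 × 200%/4⌋ = $49,939. Book value $49,940.
Year 2: ⌊$49,940 × 200%/4⌋ = $24,970. Book value $24,970.
Accumulated through year 2 = $99,879 − $24,970 = $74,909.

$74,909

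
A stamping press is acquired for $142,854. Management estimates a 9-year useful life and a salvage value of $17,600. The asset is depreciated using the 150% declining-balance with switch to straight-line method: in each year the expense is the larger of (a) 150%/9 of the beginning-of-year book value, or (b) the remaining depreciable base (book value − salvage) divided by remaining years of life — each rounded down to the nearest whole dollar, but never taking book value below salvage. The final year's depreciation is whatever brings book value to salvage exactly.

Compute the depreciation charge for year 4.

$13,778

Depreciable base = $142,854 − $17,600 = $125,254.
Year 1: DB = ⌊$142,854 × 150%/9⌋ = $23,809; SL = ⌊$125,254/9⌋ = $13,917 → take DB $23,809. Book value $119,045.
Year 2: DB = ⌊$119,045 × 150%/9⌋ = $19,840; SL = ⌊$101,445/8⌋ = $12,680 → take DB $19,840. Book value $99,205.
Year 3: DB = ⌊$99,205 × 150%/9⌋ = $16,534; SL = ⌊$81,605/7⌋ = $11,657 → take DB $16,534. Book value $82,671.
Year 4: DB = ⌊$82,671 × 150%/9⌋ = $13,778; SL = ⌊$65,071/6⌋ = $10,845 → take DB $13,778. Book value $68,893.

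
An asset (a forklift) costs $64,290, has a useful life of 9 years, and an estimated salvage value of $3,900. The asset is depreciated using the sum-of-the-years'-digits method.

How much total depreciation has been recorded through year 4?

Depreciable base = $64,290 − $3,900 = $60,390.
Sum of the years' digits = 9+8+7+6+5+4+3+2+1 = 45.
Year 1: $60,390 × 9/45 = $12,078. Book value $52,212.
Year 2: $60,390 × 8/45 = $10,736. Book value $41,476.
Year 3: $60,390 × 7/45 = $9,394. Book value $32,082.
Year 4: $60,390 × 6/45 = $8,052. Book value $24,030.
Accumulated through year 4 = $64,290 − $24,030 = $40,260.

$40,260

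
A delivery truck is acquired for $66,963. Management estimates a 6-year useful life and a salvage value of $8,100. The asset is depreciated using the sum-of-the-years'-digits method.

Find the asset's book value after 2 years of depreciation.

Depreciable base = $66,963 − $8,100 = $58,863.
Sum of the years' digits = 6+5+4+3+2+1 = 21.
Year 1: $58,863 × 6/21 = $16,818. Book value $50,145.
Year 2: $58,863 × 5/21 = $14,015. Book value $36,130.

$36,130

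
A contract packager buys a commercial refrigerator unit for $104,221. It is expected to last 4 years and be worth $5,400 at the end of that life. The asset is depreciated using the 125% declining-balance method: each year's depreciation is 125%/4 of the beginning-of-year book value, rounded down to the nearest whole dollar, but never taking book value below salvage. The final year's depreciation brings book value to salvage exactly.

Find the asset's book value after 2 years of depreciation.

Depreciable base = $104,221 − $5,400 = $98,821.
Year 1: ⌊$104,221 × 125%/4⌋ = $32,569. Book value $71,652.
Year 2: ⌊$71,652 × 125%/4⌋ = $22,391. Book value $49,261.

$49,261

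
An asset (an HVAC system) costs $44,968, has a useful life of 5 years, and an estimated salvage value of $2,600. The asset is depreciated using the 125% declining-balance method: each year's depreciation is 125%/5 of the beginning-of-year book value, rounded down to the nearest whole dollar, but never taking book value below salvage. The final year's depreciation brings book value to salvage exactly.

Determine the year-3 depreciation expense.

$6,323

Depreciable base = $44,968 − $2,600 = $42,368.
Year 1: ⌊$44,968 × 125%/5⌋ = $11,242. Book value $33,726.
Year 2: ⌊$33,726 × 125%/5⌋ = $8,431. Book value $25,295.
Year 3: ⌊$25,295 × 125%/5⌋ = $6,323. Book value $18,972.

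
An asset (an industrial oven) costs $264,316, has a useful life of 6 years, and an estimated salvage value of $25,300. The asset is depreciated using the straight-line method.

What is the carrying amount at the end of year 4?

$104,972

Depreciable base = $264,316 − $25,300 = $239,016.
Annual expense = $239,016 / 6 = $39,836.
End of year 1: book value $224,480.
End of year 2: book value $184,644.
End of year 3: book value $144,808.
End of year 4: book value $104,972.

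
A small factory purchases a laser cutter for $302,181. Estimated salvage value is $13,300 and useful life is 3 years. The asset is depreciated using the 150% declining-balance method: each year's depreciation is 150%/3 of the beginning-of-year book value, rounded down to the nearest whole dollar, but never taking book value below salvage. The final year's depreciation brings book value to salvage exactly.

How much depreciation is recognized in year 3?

Depreciable base = $302,181 − $13,300 = $288,881.
Year 1: ⌊$302,181 × 150%/3⌋ = $151,090. Book value $151,091.
Year 2: ⌊$151,091 × 150%/3⌋ = $75,545. Book value $75,546.
Year 3 (final): $75,546 − $13,300 = $62,246. Book value $13,300.

$62,246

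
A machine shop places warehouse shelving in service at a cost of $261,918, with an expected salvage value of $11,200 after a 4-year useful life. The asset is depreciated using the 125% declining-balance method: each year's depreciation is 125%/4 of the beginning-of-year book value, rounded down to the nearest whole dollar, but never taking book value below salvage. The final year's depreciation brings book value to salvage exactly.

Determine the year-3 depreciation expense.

$38,686

Depreciable base = $261,918 − $11,200 = $250,718.
Year 1: ⌊$261,918 × 125%/4⌋ = $81,849. Book value $180,069.
Year 2: ⌊$180,069 × 125%/4⌋ = $56,271. Book value $123,798.
Year 3: ⌊$123,798 × 125%/4⌋ = $38,686. Book value $85,112.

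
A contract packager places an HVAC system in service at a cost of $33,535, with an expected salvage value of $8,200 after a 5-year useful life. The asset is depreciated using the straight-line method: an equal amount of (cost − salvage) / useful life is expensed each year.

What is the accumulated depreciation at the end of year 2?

Depreciable base = $33,535 − $8,200 = $25,335.
Annual expense = $25,335 / 5 = $5,067.
End of year 1: book value $28,468.
End of year 2: book value $23,401.
Accumulated through year 2 = $33,535 − $23,401 = $10,134.

$10,134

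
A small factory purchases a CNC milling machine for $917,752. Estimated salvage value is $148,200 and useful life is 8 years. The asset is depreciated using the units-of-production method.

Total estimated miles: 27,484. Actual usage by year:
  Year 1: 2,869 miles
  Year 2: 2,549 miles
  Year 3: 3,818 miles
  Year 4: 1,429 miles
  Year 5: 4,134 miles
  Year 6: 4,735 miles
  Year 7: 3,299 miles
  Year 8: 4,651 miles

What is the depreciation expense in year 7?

$92,372

Depreciable base = $917,752 − $148,200 = $769,552.
Rate = $769,552 / 27,484 miles = $28 per mile.
Year 1: 2,869 × $28 = $80,332. Book value $837,420.
Year 2: 2,549 × $28 = $71,372. Book value $766,048.
Year 3: 3,818 × $28 = $106,904. Book value $659,144.
Year 4: 1,429 × $28 = $40,012. Book value $619,132.
Year 5: 4,134 × $28 = $115,752. Book value $503,380.
Year 6: 4,735 × $28 = $132,580. Book value $370,800.
Year 7: 3,299 × $28 = $92,372. Book value $278,428.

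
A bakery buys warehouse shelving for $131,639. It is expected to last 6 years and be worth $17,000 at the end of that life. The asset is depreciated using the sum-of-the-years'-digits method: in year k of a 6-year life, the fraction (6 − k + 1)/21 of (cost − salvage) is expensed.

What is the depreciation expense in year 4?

Depreciable base = $131,639 − $17,000 = $114,639.
Sum of the years' digits = 6+5+4+3+2+1 = 21.
Year 1: $114,639 × 6/21 = $32,754. Book value $98,885.
Year 2: $114,639 × 5/21 = $27,295. Book value $71,590.
Year 3: $114,639 × 4/21 = $21,836. Book value $49,754.
Year 4: $114,639 × 3/21 = $16,377. Book value $33,377.

$16,377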